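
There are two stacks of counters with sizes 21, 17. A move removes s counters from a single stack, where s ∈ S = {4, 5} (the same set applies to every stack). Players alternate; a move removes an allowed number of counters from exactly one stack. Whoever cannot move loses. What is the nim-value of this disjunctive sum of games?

All stacks use S = {4, 5}:
G(0) = 0
G(1) = mex{} = 0
G(2) = mex{} = 0
G(3) = mex{} = 0
G(4) = mex{0} = 1
G(5) = mex{0,0} = 1
G(6) = mex{0,0} = 1
G(7) = mex{0,0} = 1
G(8) = mex{1,0} = 2
G(9) = mex{1,1} = 0
G(10) = mex{1,1} = 0
G(11) = mex{1,1} = 0
G(12) = mex{2,1} = 0
G(13) = mex{0,2} = 1
G(14) = mex{0,0} = 1
G(15) = mex{0,0} = 1
G(16) = mex{0,0} = 1
G(17) = mex{1,0} = 2
G(18) = mex{1,1} = 0
G(19) = mex{1,1} = 0
G(20) = mex{1,1} = 0
G(21) = mex{2,1} = 0
Stack A: G(21) = 0.
Stack B: G(17) = 2.
Combined Grundy value = 0 ⊕ 2 = 2.

2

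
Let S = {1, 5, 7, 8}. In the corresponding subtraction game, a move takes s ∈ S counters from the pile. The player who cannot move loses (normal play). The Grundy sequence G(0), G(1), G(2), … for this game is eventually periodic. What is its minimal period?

G(0) = 0
G(1) = mex{0} = 1
G(2) = mex{1} = 0
G(3) = mex{0} = 1
G(4) = mex{1} = 0
G(5) = mex{0,0} = 1
G(6) = mex{1,1} = 0
G(7) = mex{0,0,0} = 1
G(8) = mex{1,1,1,0} = 2
G(9) = mex{2,0,0,1} = 3
G(10) = mex{3,1,1,0} = 2
G(11) = mex{2,0,0,1} = 3
G(12) = mex{3,1,1,0} = 2
G(13) = mex{2,2,0,1} = 3
G(14) = mex{3,3,1,0} = 2
G(15) = mex{2,2,2,1} = 0
G(16) = mex{0,3,3,2} = 1
G(17) = mex{1,2,2,3} = 0
G(18) = mex{0,3,3,2} = 1
G(19) = mex{1,2,2,3} = 0
G(20) = mex{0,0,3,2} = 1
G(21) = mex{1,1,2,3} = 0
G(22) = mex{0,0,0,2} = 1
G(23) = mex{1,1,1,0} = 2
G(24) = mex{2,0,0,1} = 3
G(25) = mex{3,1,1,0} = 2
G(26) = mex{2,0,0,1} = 3
G(27) = mex{3,1,1,0} = 2
G(28) = mex{2,2,0,1} = 3
G(29) = mex{3,3,1,0} = 2
G(30) = mex{2,2,2,1} = 0
G(31) = mex{0,3,3,2} = 1
G(n+15) = G(n) holds for n = 0,…,7 (a full window of length max(S) = 8), so the sequence is purely periodic with period 15.

15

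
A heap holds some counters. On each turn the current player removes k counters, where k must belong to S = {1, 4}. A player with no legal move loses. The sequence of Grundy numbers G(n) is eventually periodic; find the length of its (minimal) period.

5

G(0) = 0
G(1) = mex{0} = 1
G(2) = mex{1} = 0
G(3) = mex{0} = 1
G(4) = mex{1,0} = 2
G(5) = mex{2,1} = 0
G(6) = mex{0,0} = 1
G(7) = mex{1,1} = 0
G(8) = mex{0,2} = 1
G(9) = mex{1,0} = 2
G(10) = mex{2,1} = 0
G(11) = mex{0,0} = 1
G(12) = mex{1,1} = 0
G(13) = mex{0,2} = 1
G(14) = mex{1,0} = 2
G(n+5) = G(n) holds for n = 0,…,3 (a full window of length max(S) = 4), so the sequence is purely periodic with period 5.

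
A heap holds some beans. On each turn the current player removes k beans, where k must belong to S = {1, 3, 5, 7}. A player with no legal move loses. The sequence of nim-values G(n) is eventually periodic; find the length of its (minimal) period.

G(0) = 0
G(1) = mex{0} = 1
G(2) = mex{1} = 0
G(3) = mex{0,0} = 1
G(4) = mex{1,1} = 0
G(5) = mex{0,0,0} = 1
G(6) = mex{1,1,1} = 0
G(7) = mex{0,0,0,0} = 1
G(8) = mex{1,1,1,1} = 0
G(9) = mex{0,0,0,0} = 1
G(10) = mex{1,1,1,1} = 0
G(11) = mex{0,0,0,0} = 1
G(12) = mex{1,1,1,1} = 0
G(13) = mex{0,0,0,0} = 1
G(14) = mex{1,1,1,1} = 0
G(n+2) = G(n) holds for n = 0,…,6 (a full window of length max(S) = 7), so the sequence is purely periodic with period 2.

2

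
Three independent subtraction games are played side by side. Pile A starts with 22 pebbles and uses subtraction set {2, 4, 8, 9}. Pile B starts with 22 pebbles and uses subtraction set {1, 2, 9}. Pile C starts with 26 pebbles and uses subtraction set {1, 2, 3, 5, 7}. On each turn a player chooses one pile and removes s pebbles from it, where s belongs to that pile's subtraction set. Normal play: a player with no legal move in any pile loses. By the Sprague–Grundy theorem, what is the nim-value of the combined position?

2

Pile A, S = {2, 4, 8, 9}:
G(0) = 0
G(1) = mex{} = 0
G(2) = mex{0} = 1
G(3) = mex{0} = 1
G(4) = mex{1,0} = 2
G(5) = mex{1,0} = 2
G(6) = mex{2,1} = 0
G(7) = mex{2,1} = 0
G(8) = mex{0,2,0} = 1
G(9) = mex{0,2,0,0} = 1
G(10) = mex{1,0,1,0} = 2
G(11) = mex{1,0,1,1} = 2
G(12) = mex{2,1,2,1} = 0
G(13) = mex{2,1,2,2} = 0
G(14) = mex{0,2,0,2} = 1
G(15) = mex{0,2,0,0} = 1
G(16) = mex{1,0,1,0} = 2
G(17) = mex{1,0,1,1} = 2
G(18) = mex{2,1,2,1} = 0
G(19) = mex{2,1,2,2} = 0
G(20) = mex{0,2,0,2} = 1
G(21) = mex{0,2,0,0} = 1
G(22) = mex{1,0,1,0} = 2
G_A(22) = 2.
Pile B, S = {1, 2, 9}:
n :  0  1  2  3  4  5  6  7  8  9 10 11 12 13 14 15 16 17 18 19 20 21 22
G :  0  1  2  0  1  2  0  1  2  3  0  1  2  0  1  2  0  1  2  3  0  1  2
G_B(22) = 2.
Pile C, S = {1, 2, 3, 5, 7}:
G(0) = 0
G(1) = mex{0} = 1
G(2) = mex{1,0} = 2
G(3) = mex{2,1,0} = 3
G(4) = mex{3,2,1} = 0
G(5) = mex{0,3,2,0} = 1
G(6) = mex{1,0,3,1} = 2
G(7) = mex{2,1,0,2,0} = 3
G(8) = mex{3,2,1,3,1} = 0
G(9) = mex{0,3,2,0,2} = 1
G(10) = mex{1,0,3,1,3} = 2
G(11) = mex{2,1,0,2,0} = 3
G(12) = mex{3,2,1,3,1} = 0
G(13) = mex{0,3,2,0,2} = 1
G(14) = mex{1,0,3,1,3} = 2
G(15) = mex{2,1,0,2,0} = 3
G(16) = mex{3,2,1,3,1} = 0
G(17) = mex{0,3,2,0,2} = 1
G(18) = mex{1,0,3,1,3} = 2
G(19) = mex{2,1,0,2,0} = 3
G(20) = mex{3,2,1,3,1} = 0
G(21) = mex{0,3,2,0,2} = 1
G(22) = mex{1,0,3,1,3} = 2
G(23) = mex{2,1,0,2,0} = 3
G(24) = mex{3,2,1,3,1} = 0
G(25) = mex{0,3,2,0,2} = 1
G(26) = mex{1,0,3,1,3} = 2
G_C(26) = 2.
Combined Grundy value = 2 ⊕ 2 ⊕ 2 = 2.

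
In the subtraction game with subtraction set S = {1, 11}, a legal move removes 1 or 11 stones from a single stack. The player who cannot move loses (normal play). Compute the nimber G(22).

n :  0  1  2  3  4  5  6  7  8  9 10 11 12 13 14 15 16 17 18 19 20 21 22
G :  0  1  0  1  0  1  0  1  0  1  0  1  0  1  0  1  0  1  0  1  0  1  0

0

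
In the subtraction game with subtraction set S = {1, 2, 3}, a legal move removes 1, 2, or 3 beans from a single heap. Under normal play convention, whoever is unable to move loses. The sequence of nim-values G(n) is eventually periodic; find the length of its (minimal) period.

4

n :  0  1  2  3  4  5  6  7  8  9 10 11 12 13 14
G :  0  1  2  3  0  1  2  3  0  1  2  3  0  1  2
G(n+4) = G(n) holds for n = 0,…,2 (a full window of length max(S) = 3), so the sequence is purely periodic with period 4.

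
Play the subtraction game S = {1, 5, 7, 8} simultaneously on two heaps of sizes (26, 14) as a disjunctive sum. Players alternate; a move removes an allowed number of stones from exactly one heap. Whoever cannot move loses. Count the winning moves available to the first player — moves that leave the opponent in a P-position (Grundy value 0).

3

All heaps use S = {1, 5, 7, 8}:
G(0) = 0
G(1) = mex{0} = 1
G(2) = mex{1} = 0
G(3) = mex{0} = 1
G(4) = mex{1} = 0
G(5) = mex{0,0} = 1
G(6) = mex{1,1} = 0
G(7) = mex{0,0,0} = 1
G(8) = mex{1,1,1,0} = 2
G(9) = mex{2,0,0,1} = 3
G(10) = mex{3,1,1,0} = 2
G(11) = mex{2,0,0,1} = 3
G(12) = mex{3,1,1,0} = 2
G(13) = mex{2,2,0,1} = 3
G(14) = mex{3,3,1,0} = 2
G(15) = mex{2,2,2,1} = 0
G(16) = mex{0,3,3,2} = 1
G(17) = mex{1,2,2,3} = 0
G(18) = mex{0,3,3,2} = 1
G(19) = mex{1,2,2,3} = 0
G(20) = mex{0,0,3,2} = 1
G(21) = mex{1,1,2,3} = 0
G(22) = mex{0,0,0,2} = 1
G(23) = mex{1,1,1,0} = 2
G(24) = mex{2,0,0,1} = 3
G(25) = mex{3,1,1,0} = 2
G(26) = mex{2,0,0,1} = 3
Heap A: G(26) = 3.
Heap B: G(14) = 2.
Combined Grundy value = 3 ⊕ 2 = 1.
A winning move leaves total XOR = 0, i.e. changes one component's Grundy value g to g ⊕ X where X is the current total.
Heap A: need g' = 3⊕1 = 2. Options: 26−1→G=2, 26−5→G=0, 26−7→G=0, 26−8→G=1. Hits: 1.
Heap B: need g' = 2⊕1 = 3. Options: 14−1→G=3, 14−5→G=3, 14−7→G=1, 14−8→G=0. Hits: 2.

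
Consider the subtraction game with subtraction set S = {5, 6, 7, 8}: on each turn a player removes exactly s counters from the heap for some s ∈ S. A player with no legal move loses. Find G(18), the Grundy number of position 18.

n :  0  1  2  3  4  5  6  7  8  9 10 11 12 13 14 15 16 17 18
G :  0  0  0  0  0  1  1  1  1  1  2  2  2  0  0  0  0  0  1

1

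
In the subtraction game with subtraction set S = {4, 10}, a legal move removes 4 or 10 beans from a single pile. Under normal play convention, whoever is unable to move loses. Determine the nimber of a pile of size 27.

n :  0  1  2  3  4  5  6  7  8  9 10 11 12 13 14 15 16 17 18 19 20 21 22 23 24 25 26 27
G :  0  0  0  0  1  1  1  1  0  0  2  2  1  1  0  0  0  0  1  1  1  1  0  0  2  2  1  1

1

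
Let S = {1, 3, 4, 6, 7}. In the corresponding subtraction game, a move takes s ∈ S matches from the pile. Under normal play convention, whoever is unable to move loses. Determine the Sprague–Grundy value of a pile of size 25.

3

G(0) = 0
G(1) = mex{0} = 1
G(2) = mex{1} = 0
G(3) = mex{0,0} = 1
G(4) = mex{1,1,0} = 2
G(5) = mex{2,0,1} = 3
G(6) = mex{3,1,0,0} = 2
G(7) = mex{2,2,1,1,0} = 3
G(8) = mex{3,3,2,0,1} = 4
G(9) = mex{4,2,3,1,0} = 5
G(10) = mex{5,3,2,2,1} = 0
G(11) = mex{0,4,3,3,2} = 1
G(12) = mex{1,5,4,2,3} = 0
G(13) = mex{0,0,5,3,2} = 1
G(14) = mex{1,1,0,4,3} = 2
G(15) = mex{2,0,1,5,4} = 3
G(16) = mex{3,1,0,0,5} = 2
G(17) = mex{2,2,1,1,0} = 3
G(18) = mex{3,3,2,0,1} = 4
G(19) = mex{4,2,3,1,0} = 5
G(20) = mex{5,3,2,2,1} = 0
G(21) = mex{0,4,3,3,2} = 1
G(22) = mex{1,5,4,2,3} = 0
G(23) = mex{0,0,5,3,2} = 1
G(24) = mex{1,1,0,4,3} = 2
G(25) = mex{2,0,1,5,4} = 3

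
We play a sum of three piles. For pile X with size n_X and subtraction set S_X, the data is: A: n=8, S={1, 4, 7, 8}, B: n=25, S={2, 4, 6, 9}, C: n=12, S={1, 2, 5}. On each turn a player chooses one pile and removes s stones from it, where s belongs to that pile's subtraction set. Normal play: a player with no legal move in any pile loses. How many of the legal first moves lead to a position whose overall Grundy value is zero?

0

Pile A, S = {1, 4, 7, 8}:
n : 0 1 2 3 4 5 6 7 8
G : 0 1 0 1 2 0 1 2 3
G_A(8) = 3.
Pile B, S = {2, 4, 6, 9}:
n :  0  1  2  3  4  5  6  7  8  9 10 11 12 13 14 15 16 17 18 19 20 21 22 23 24 25
G :  0  0  1  1  2  2  3  3  0  4  1  0  2  1  3  2  0  3  1  0  2  1  3  2  0  3
G_B(25) = 3.
Pile C, S = {1, 2, 5}:
n :  0  1  2  3  4  5  6  7  8  9 10 11 12
G :  0  1  2  0  1  2  0  1  2  0  1  2  0
G_C(12) = 0.
Combined Grundy value = 3 ⊕ 3 ⊕ 0 = 0.
A winning move leaves total XOR = 0, i.e. changes one component's Grundy value g to g ⊕ X where X is the current total.
Pile A: target g' = 3⊕0 = 3, but every legal move changes the Grundy value (mex property), so 0 moves.
Pile B: target g' = 3⊕0 = 3, but every legal move changes the Grundy value (mex property), so 0 moves.
Pile C: target g' = 0⊕0 = 0, but every legal move changes the Grundy value (mex property), so 0 moves.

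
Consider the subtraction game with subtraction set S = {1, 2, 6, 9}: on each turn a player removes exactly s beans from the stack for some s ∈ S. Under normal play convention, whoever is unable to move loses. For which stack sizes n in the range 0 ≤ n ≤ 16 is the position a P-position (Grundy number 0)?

0, 3, 7, 10, 14

G(0) = 0
G(1) = mex{0} = 1
G(2) = mex{1,0} = 2
G(3) = mex{2,1} = 0
G(4) = mex{0,2} = 1
G(5) = mex{1,0} = 2
G(6) = mex{2,1,0} = 3
G(7) = mex{3,2,1} = 0
G(8) = mex{0,3,2} = 1
G(9) = mex{1,0,0,0} = 2
G(10) = mex{2,1,1,1} = 0
G(11) = mex{0,2,2,2} = 1
G(12) = mex{1,0,3,0} = 2
G(13) = mex{2,1,0,1} = 3
G(14) = mex{3,2,1,2} = 0
G(15) = mex{0,3,2,3} = 1
G(16) = mex{1,0,0,0} = 2
P-positions are exactly the n with G(n) = 0.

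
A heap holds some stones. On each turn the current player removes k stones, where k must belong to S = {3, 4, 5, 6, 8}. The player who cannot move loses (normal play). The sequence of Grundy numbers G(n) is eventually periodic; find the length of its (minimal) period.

n :  0  1  2  3  4  5  6  7  8  9 10 11 12 13 14 15 16 17 18 19 20 21 22 23
G :  0  0  0  1  1  1  2  2  2  3  3  0  0  0  1  1  1  2  2  2  3  3  0  0
G(n+11) = G(n) holds for n = 0,…,7 (a full window of length max(S) = 8), so the sequence is purely periodic with period 11.

11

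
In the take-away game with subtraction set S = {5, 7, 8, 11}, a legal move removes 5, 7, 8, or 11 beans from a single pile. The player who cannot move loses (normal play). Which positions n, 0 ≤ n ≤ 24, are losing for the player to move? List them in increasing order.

G(0) = 0
G(1) = mex{} = 0
G(2) = mex{} = 0
G(3) = mex{} = 0
G(4) = mex{} = 0
G(5) = mex{0} = 1
G(6) = mex{0} = 1
G(7) = mex{0,0} = 1
G(8) = mex{0,0,0} = 1
G(9) = mex{0,0,0} = 1
G(10) = mex{1,0,0} = 2
G(11) = mex{1,0,0,0} = 2
G(12) = mex{1,1,0,0} = 2
G(13) = mex{1,1,1,0} = 2
G(14) = mex{1,1,1,0} = 2
G(15) = mex{2,1,1,0} = 3
G(16) = mex{2,1,1,1} = 0
G(17) = mex{2,2,1,1} = 0
G(18) = mex{2,2,2,1} = 0
G(19) = mex{2,2,2,1} = 0
G(20) = mex{3,2,2,1} = 0
G(21) = mex{0,2,2,2} = 1
G(22) = mex{0,3,2,2} = 1
G(23) = mex{0,0,3,2} = 1
G(24) = mex{0,0,0,2} = 1
P-positions are exactly the n with G(n) = 0.

0, 1, 2, 3, 4, 16, 17, 18, 19, 20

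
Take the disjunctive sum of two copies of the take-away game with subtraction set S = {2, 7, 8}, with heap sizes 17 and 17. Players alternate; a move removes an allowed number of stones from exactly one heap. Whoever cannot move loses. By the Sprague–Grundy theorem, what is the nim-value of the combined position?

All heaps use S = {2, 7, 8}:
n :  0  1  2  3  4  5  6  7  8  9 10 11 12 13 14 15 16 17
G :  0  0  1  1  0  0  1  1  2  2  0  3  1  2  0  0  1  1
Heap A: G(17) = 1.
Heap B: G(17) = 1.
Combined Grundy value = 1 ⊕ 1 = 0.

0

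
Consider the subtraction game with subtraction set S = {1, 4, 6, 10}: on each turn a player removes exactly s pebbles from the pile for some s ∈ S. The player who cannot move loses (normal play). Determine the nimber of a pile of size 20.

1

n :  0  1  2  3  4  5  6  7  8  9 10 11 12 13 14 15 16 17 18 19 20
G :  0  1  0  1  2  0  1  0  1  2  3  2  3  4  0  1  0  1  2  0  1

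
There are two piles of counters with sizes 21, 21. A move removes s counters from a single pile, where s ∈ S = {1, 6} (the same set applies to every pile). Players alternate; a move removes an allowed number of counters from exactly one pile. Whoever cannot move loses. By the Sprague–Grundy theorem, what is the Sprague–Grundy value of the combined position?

All piles use S = {1, 6}:
n :  0  1  2  3  4  5  6  7  8  9 10 11 12 13 14 15 16 17 18 19 20 21
G :  0  1  0  1  0  1  2  0  1  0  1  0  1  2  0  1  0  1  0  1  2  0
Pile A: G(21) = 0.
Pile B: G(21) = 0.
Combined Grundy value = 0 ⊕ 0 = 0.

0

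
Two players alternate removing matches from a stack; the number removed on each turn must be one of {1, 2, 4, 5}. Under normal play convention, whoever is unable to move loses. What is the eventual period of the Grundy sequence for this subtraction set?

n :  0  1  2  3  4  5  6  7  8  9 10 11 12 13 14
G :  0  1  2  0  1  2  0  1  2  0  1  2  0  1  2
G(n+3) = G(n) holds for n = 0,…,4 (a full window of length max(S) = 5), so the sequence is purely periodic with period 3.

3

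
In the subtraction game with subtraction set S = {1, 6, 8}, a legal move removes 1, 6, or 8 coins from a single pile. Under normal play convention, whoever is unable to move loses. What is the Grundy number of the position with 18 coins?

0

G(0) = 0
G(1) = mex{0} = 1
G(2) = mex{1} = 0
G(3) = mex{0} = 1
G(4) = mex{1} = 0
G(5) = mex{0} = 1
G(6) = mex{1,0} = 2
G(7) = mex{2,1} = 0
G(8) = mex{0,0,0} = 1
G(9) = mex{1,1,1} = 0
G(10) = mex{0,0,0} = 1
G(11) = mex{1,1,1} = 0
G(12) = mex{0,2,0} = 1
G(13) = mex{1,0,1} = 2
G(14) = mex{2,1,2} = 0
G(15) = mex{0,0,0} = 1
G(16) = mex{1,1,1} = 0
G(17) = mex{0,0,0} = 1
G(18) = mex{1,1,1} = 0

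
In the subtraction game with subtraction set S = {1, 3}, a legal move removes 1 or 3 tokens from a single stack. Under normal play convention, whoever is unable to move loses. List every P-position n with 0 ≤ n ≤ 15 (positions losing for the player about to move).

0, 2, 4, 6, 8, 10, 12, 14

G(0) = 0
G(1) = mex{0} = 1
G(2) = mex{1} = 0
G(3) = mex{0,0} = 1
G(4) = mex{1,1} = 0
G(5) = mex{0,0} = 1
G(6) = mex{1,1} = 0
G(7) = mex{0,0} = 1
G(8) = mex{1,1} = 0
G(9) = mex{0,0} = 1
G(10) = mex{1,1} = 0
G(11) = mex{0,0} = 1
G(12) = mex{1,1} = 0
G(13) = mex{0,0} = 1
G(14) = mex{1,1} = 0
G(15) = mex{0,0} = 1
P-positions are exactly the n with G(n) = 0.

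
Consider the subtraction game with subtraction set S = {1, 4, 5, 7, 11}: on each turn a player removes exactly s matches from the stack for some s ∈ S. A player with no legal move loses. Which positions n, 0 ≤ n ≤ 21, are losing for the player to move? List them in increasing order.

G(0) = 0
G(1) = mex{0} = 1
G(2) = mex{1} = 0
G(3) = mex{0} = 1
G(4) = mex{1,0} = 2
G(5) = mex{2,1,0} = 3
G(6) = mex{3,0,1} = 2
G(7) = mex{2,1,0,0} = 3
G(8) = mex{3,2,1,1} = 0
G(9) = mex{0,3,2,0} = 1
G(10) = mex{1,2,3,1} = 0
G(11) = mex{0,3,2,2,0} = 1
G(12) = mex{1,0,3,3,1} = 2
G(13) = mex{2,1,0,2,0} = 3
G(14) = mex{3,0,1,3,1} = 2
G(15) = mex{2,1,0,0,2} = 3
G(16) = mex{3,2,1,1,3} = 0
G(17) = mex{0,3,2,0,2} = 1
G(18) = mex{1,2,3,1,3} = 0
G(19) = mex{0,3,2,2,0} = 1
G(20) = mex{1,0,3,3,1} = 2
G(21) = mex{2,1,0,2,0} = 3
P-positions are exactly the n with G(n) = 0.

0, 2, 8, 10, 16, 18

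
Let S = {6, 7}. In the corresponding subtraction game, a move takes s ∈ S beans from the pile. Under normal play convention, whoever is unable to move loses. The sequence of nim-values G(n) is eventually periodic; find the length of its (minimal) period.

G(0) = 0
G(1) = mex{} = 0
G(2) = mex{} = 0
G(3) = mex{} = 0
G(4) = mex{} = 0
G(5) = mex{} = 0
G(6) = mex{0} = 1
G(7) = mex{0,0} = 1
G(8) = mex{0,0} = 1
G(9) = mex{0,0} = 1
G(10) = mex{0,0} = 1
G(11) = mex{0,0} = 1
G(12) = mex{1,0} = 2
G(13) = mex{1,1} = 0
G(14) = mex{1,1} = 0
G(15) = mex{1,1} = 0
G(16) = mex{1,1} = 0
G(17) = mex{1,1} = 0
G(18) = mex{2,1} = 0
G(19) = mex{0,2} = 1
G(20) = mex{0,0} = 1
G(21) = mex{0,0} = 1
G(22) = mex{0,0} = 1
G(23) = mex{0,0} = 1
G(24) = mex{0,0} = 1
G(25) = mex{1,0} = 2
G(26) = mex{1,1} = 0
G(27) = mex{1,1} = 0
G(n+13) = G(n) holds for n = 0,…,6 (a full window of length max(S) = 7), so the sequence is purely periodic with period 13.

13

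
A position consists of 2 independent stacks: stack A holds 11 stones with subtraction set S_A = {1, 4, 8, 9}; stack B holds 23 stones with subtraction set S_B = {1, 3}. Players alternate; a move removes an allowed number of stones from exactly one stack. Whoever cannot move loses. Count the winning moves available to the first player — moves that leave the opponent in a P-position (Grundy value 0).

1

Stack A, S = {1, 4, 8, 9}:
G(0) = 0
G(1) = mex{0} = 1
G(2) = mex{1} = 0
G(3) = mex{0} = 1
G(4) = mex{1,0} = 2
G(5) = mex{2,1} = 0
G(6) = mex{0,0} = 1
G(7) = mex{1,1} = 0
G(8) = mex{0,2,0} = 1
G(9) = mex{1,0,1,0} = 2
G(10) = mex{2,1,0,1} = 3
G(11) = mex{3,0,1,0} = 2
G_A(11) = 2.
Stack B, S = {1, 3}:
G(0) = 0
G(1) = mex{0} = 1
G(2) = mex{1} = 0
G(3) = mex{0,0} = 1
G(4) = mex{1,1} = 0
G(5) = mex{0,0} = 1
G(6) = mex{1,1} = 0
G(7) = mex{0,0} = 1
G(8) = mex{1,1} = 0
G(9) = mex{0,0} = 1
G(10) = mex{1,1} = 0
G(11) = mex{0,0} = 1
G(12) = mex{1,1} = 0
G(13) = mex{0,0} = 1
G(14) = mex{1,1} = 0
G(15) = mex{0,0} = 1
G(16) = mex{1,1} = 0
G(17) = mex{0,0} = 1
G(18) = mex{1,1} = 0
G(19) = mex{0,0} = 1
G(20) = mex{1,1} = 0
G(21) = mex{0,0} = 1
G(22) = mex{1,1} = 0
G(23) = mex{0,0} = 1
G_B(23) = 1.
Combined Grundy value = 2 ⊕ 1 = 3.
A winning move leaves total XOR = 0, i.e. changes one component's Grundy value g to g ⊕ X where X is the current total.
Stack A: need g' = 2⊕3 = 1. Options: 11−1→G=3, 11−4→G=0, 11−8→G=1, 11−9→G=0. Hits: 1.
Stack B: need g' = 1⊕3 = 2. Options: 23−1→G=0, 23−3→G=0. Hits: 0.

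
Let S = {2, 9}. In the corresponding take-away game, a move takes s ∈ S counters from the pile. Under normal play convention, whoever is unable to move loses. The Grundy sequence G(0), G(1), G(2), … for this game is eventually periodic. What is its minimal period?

11

G(0) = 0
G(1) = mex{} = 0
G(2) = mex{0} = 1
G(3) = mex{0} = 1
G(4) = mex{1} = 0
G(5) = mex{1} = 0
G(6) = mex{0} = 1
G(7) = mex{0} = 1
G(8) = mex{1} = 0
G(9) = mex{1,0} = 2
G(10) = mex{0,0} = 1
G(11) = mex{2,1} = 0
G(12) = mex{1,1} = 0
G(13) = mex{0,0} = 1
G(14) = mex{0,0} = 1
G(15) = mex{1,1} = 0
G(16) = mex{1,1} = 0
G(17) = mex{0,0} = 1
G(18) = mex{0,2} = 1
G(19) = mex{1,1} = 0
G(20) = mex{1,0} = 2
G(21) = mex{0,0} = 1
G(22) = mex{2,1} = 0
G(23) = mex{1,1} = 0
G(n+11) = G(n) holds for n = 0,…,8 (a full window of length max(S) = 9), so the sequence is purely periodic with period 11.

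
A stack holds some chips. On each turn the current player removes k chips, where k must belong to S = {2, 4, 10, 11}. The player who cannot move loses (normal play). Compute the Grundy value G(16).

n :  0  1  2  3  4  5  6  7  8  9 10 11 12 13 14 15 16
G :  0  0  1  1  2  2  0  0  1  1  2  2  3  0  0  1  1

1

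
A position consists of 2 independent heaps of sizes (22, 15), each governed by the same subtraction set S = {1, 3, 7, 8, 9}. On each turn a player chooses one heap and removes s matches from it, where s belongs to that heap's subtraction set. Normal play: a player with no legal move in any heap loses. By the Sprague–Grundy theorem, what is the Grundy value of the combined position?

All heaps use S = {1, 3, 7, 8, 9}:
G(0) = 0
G(1) = mex{0} = 1
G(2) = mex{1} = 0
G(3) = mex{0,0} = 1
G(4) = mex{1,1} = 0
G(5) = mex{0,0} = 1
G(6) = mex{1,1} = 0
G(7) = mex{0,0,0} = 1
G(8) = mex{1,1,1,0} = 2
G(9) = mex{2,0,0,1,0} = 3
G(10) = mex{3,1,1,0,1} = 2
G(11) = mex{2,2,0,1,0} = 3
G(12) = mex{3,3,1,0,1} = 2
G(13) = mex{2,2,0,1,0} = 3
G(14) = mex{3,3,1,0,1} = 2
G(15) = mex{2,2,2,1,0} = 3
G(16) = mex{3,3,3,2,1} = 0
G(17) = mex{0,2,2,3,2} = 1
G(18) = mex{1,3,3,2,3} = 0
G(19) = mex{0,0,2,3,2} = 1
G(20) = mex{1,1,3,2,3} = 0
G(21) = mex{0,0,2,3,2} = 1
G(22) = mex{1,1,3,2,3} = 0
Heap A: G(22) = 0.
Heap B: G(15) = 3.
Combined Grundy value = 0 ⊕ 3 = 3.

3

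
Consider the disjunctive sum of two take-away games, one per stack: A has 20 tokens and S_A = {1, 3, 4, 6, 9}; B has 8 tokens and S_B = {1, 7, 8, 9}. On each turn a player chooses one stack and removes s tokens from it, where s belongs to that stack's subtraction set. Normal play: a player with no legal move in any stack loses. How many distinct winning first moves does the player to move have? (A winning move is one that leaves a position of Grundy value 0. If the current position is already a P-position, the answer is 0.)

Stack A, S = {1, 3, 4, 6, 9}:
n :  0  1  2  3  4  5  6  7  8  9 10 11 12 13 14 15 16 17 18 19 20
G :  0  1  0  1  2  3  2  0  1  4  3  2  0  1  0  1  2  3  2  0  1
G_A(20) = 1.
Stack B, S = {1, 7, 8, 9}:
G(0) = 0
G(1) = mex{0} = 1
G(2) = mex{1} = 0
G(3) = mex{0} = 1
G(4) = mex{1} = 0
G(5) = mex{0} = 1
G(6) = mex{1} = 0
G(7) = mex{0,0} = 1
G(8) = mex{1,1,0} = 2
G_B(8) = 2.
Combined Grundy value = 1 ⊕ 2 = 3.
A winning move leaves total XOR = 0, i.e. changes one component's Grundy value g to g ⊕ X where X is the current total.
Stack A: need g' = 1⊕3 = 2. Options: 20−1→G=0, 20−3→G=3, 20−4→G=2, 20−6→G=0, 20−9→G=2. Hits: 2.
Stack B: need g' = 2⊕3 = 1. Options: 8−1→G=1, 8−7→G=1, 8−8→G=0. Hits: 2.

4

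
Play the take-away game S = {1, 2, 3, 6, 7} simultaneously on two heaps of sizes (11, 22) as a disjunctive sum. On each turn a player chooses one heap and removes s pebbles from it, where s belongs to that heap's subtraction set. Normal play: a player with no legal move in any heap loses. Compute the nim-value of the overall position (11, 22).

All heaps use S = {1, 2, 3, 6, 7}:
n :  0  1  2  3  4  5  6  7  8  9 10 11 12 13 14 15 16 17 18 19 20 21 22
G :  0  1  2  3  0  1  2  3  0  1  2  3  0  1  2  3  0  1  2  3  0  1  2
Heap A: G(11) = 3.
Heap B: G(22) = 2.
Combined Grundy value = 3 ⊕ 2 = 1.

1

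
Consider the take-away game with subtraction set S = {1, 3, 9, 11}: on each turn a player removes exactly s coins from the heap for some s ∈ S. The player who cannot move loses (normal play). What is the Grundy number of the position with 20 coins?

G(0) = 0
G(1) = mex{0} = 1
G(2) = mex{1} = 0
G(3) = mex{0,0} = 1
G(4) = mex{1,1} = 0
G(5) = mex{0,0} = 1
G(6) = mex{1,1} = 0
G(7) = mex{0,0} = 1
G(8) = mex{1,1} = 0
G(9) = mex{0,0,0} = 1
G(10) = mex{1,1,1} = 0
G(11) = mex{0,0,0,0} = 1
G(12) = mex{1,1,1,1} = 0
G(13) = mex{0,0,0,0} = 1
G(14) = mex{1,1,1,1} = 0
G(15) = mex{0,0,0,0} = 1
G(16) = mex{1,1,1,1} = 0
G(17) = mex{0,0,0,0} = 1
G(18) = mex{1,1,1,1} = 0
G(19) = mex{0,0,0,0} = 1
G(20) = mex{1,1,1,1} = 0

0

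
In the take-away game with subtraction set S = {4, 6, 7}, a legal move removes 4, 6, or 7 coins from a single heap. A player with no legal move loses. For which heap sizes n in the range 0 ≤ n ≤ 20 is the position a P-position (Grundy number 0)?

G(0) = 0
G(1) = mex{} = 0
G(2) = mex{} = 0
G(3) = mex{} = 0
G(4) = mex{0} = 1
G(5) = mex{0} = 1
G(6) = mex{0,0} = 1
G(7) = mex{0,0,0} = 1
G(8) = mex{1,0,0} = 2
G(9) = mex{1,0,0} = 2
G(10) = mex{1,1,0} = 2
G(11) = mex{1,1,1} = 0
G(12) = mex{2,1,1} = 0
G(13) = mex{2,1,1} = 0
G(14) = mex{2,2,1} = 0
G(15) = mex{0,2,2} = 1
G(16) = mex{0,2,2} = 1
G(17) = mex{0,0,2} = 1
G(18) = mex{0,0,0} = 1
G(19) = mex{1,0,0} = 2
G(20) = mex{1,0,0} = 2
P-positions are exactly the n with G(n) = 0.

0, 1, 2, 3, 11, 12, 13, 14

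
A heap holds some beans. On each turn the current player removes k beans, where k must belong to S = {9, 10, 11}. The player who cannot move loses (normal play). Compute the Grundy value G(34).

n :  0  1  2  3  4  5  6  7  8  9 10 11 12 13 14 15 16 17 18 19 20 21 22 23 24 25 26 27 28 29 30 31 32 33 34
G :  0  0  0  0  0  0  0  0  0  1  1  1  1  1  1  1  1  1  2  2  0  0  0  0  0  0  0  0  0  1  1  1  1  1  1

1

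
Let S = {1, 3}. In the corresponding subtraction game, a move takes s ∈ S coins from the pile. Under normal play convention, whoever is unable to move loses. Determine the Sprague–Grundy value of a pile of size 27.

1

G(0) = 0
G(1) = mex{0} = 1
G(2) = mex{1} = 0
G(3) = mex{0,0} = 1
G(4) = mex{1,1} = 0
G(5) = mex{0,0} = 1
G(6) = mex{1,1} = 0
G(7) = mex{0,0} = 1
G(8) = mex{1,1} = 0
G(9) = mex{0,0} = 1
G(10) = mex{1,1} = 0
G(11) = mex{0,0} = 1
G(12) = mex{1,1} = 0
G(13) = mex{0,0} = 1
G(14) = mex{1,1} = 0
G(15) = mex{0,0} = 1
G(16) = mex{1,1} = 0
G(17) = mex{0,0} = 1
G(18) = mex{1,1} = 0
G(19) = mex{0,0} = 1
G(20) = mex{1,1} = 0
G(21) = mex{0,0} = 1
G(22) = mex{1,1} = 0
G(23) = mex{0,0} = 1
G(24) = mex{1,1} = 0
G(25) = mex{0,0} = 1
G(26) = mex{1,1} = 0
G(27) = mex{0,0} = 1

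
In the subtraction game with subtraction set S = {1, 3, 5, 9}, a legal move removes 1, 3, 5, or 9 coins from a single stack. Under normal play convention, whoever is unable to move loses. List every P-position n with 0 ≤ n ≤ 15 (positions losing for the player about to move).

0, 2, 4, 6, 8, 10, 12, 14

G(0) = 0
G(1) = mex{0} = 1
G(2) = mex{1} = 0
G(3) = mex{0,0} = 1
G(4) = mex{1,1} = 0
G(5) = mex{0,0,0} = 1
G(6) = mex{1,1,1} = 0
G(7) = mex{0,0,0} = 1
G(8) = mex{1,1,1} = 0
G(9) = mex{0,0,0,0} = 1
G(10) = mex{1,1,1,1} = 0
G(11) = mex{0,0,0,0} = 1
G(12) = mex{1,1,1,1} = 0
G(13) = mex{0,0,0,0} = 1
G(14) = mex{1,1,1,1} = 0
G(15) = mex{0,0,0,0} = 1
P-positions are exactly the n with G(n) = 0.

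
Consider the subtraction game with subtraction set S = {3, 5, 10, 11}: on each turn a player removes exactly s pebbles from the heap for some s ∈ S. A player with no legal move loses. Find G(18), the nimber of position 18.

1

G(0) = 0
G(1) = mex{} = 0
G(2) = mex{} = 0
G(3) = mex{0} = 1
G(4) = mex{0} = 1
G(5) = mex{0,0} = 1
G(6) = mex{1,0} = 2
G(7) = mex{1,0} = 2
G(8) = mex{1,1} = 0
G(9) = mex{2,1} = 0
G(10) = mex{2,1,0} = 3
G(11) = mex{0,2,0,0} = 1
G(12) = mex{0,2,0,0} = 1
G(13) = mex{3,0,1,0} = 2
G(14) = mex{1,0,1,1} = 2
G(15) = mex{1,3,1,1} = 0
G(16) = mex{2,1,2,1} = 0
G(17) = mex{2,1,2,2} = 0
G(18) = mex{0,2,0,2} = 1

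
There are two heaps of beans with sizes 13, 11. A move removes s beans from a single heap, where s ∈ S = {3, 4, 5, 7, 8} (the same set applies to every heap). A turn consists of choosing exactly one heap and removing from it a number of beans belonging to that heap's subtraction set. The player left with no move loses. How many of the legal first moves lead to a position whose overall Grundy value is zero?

0

All heaps use S = {3, 4, 5, 7, 8}:
G(0) = 0
G(1) = mex{} = 0
G(2) = mex{} = 0
G(3) = mex{0} = 1
G(4) = mex{0,0} = 1
G(5) = mex{0,0,0} = 1
G(6) = mex{1,0,0} = 2
G(7) = mex{1,1,0,0} = 2
G(8) = mex{1,1,1,0,0} = 2
G(9) = mex{2,1,1,0,0} = 3
G(10) = mex{2,2,1,1,0} = 3
G(11) = mex{2,2,2,1,1} = 0
G(12) = mex{3,2,2,1,1} = 0
G(13) = mex{3,3,2,2,1} = 0
Heap A: G(13) = 0.
Heap B: G(11) = 0.
Combined Grundy value = 0 ⊕ 0 = 0.
A winning move leaves total XOR = 0, i.e. changes one component's Grundy value g to g ⊕ X where X is the current total.
Heap A: target g' = 0⊕0 = 0, but every legal move changes the Grundy value (mex property), so 0 moves.
Heap B: target g' = 0⊕0 = 0, but every legal move changes the Grundy value (mex property), so 0 moves.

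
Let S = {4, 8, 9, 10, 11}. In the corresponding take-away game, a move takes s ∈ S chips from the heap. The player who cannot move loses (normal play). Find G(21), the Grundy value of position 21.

G(0) = 0
G(1) = mex{} = 0
G(2) = mex{} = 0
G(3) = mex{} = 0
G(4) = mex{0} = 1
G(5) = mex{0} = 1
G(6) = mex{0} = 1
G(7) = mex{0} = 1
G(8) = mex{1,0} = 2
G(9) = mex{1,0,0} = 2
G(10) = mex{1,0,0,0} = 2
G(11) = mex{1,0,0,0,0} = 2
G(12) = mex{2,1,0,0,0} = 3
G(13) = mex{2,1,1,0,0} = 3
G(14) = mex{2,1,1,1,0} = 3
G(15) = mex{2,1,1,1,1} = 0
G(16) = mex{3,2,1,1,1} = 0
G(17) = mex{3,2,2,1,1} = 0
G(18) = mex{3,2,2,2,1} = 0
G(19) = mex{0,2,2,2,2} = 1
G(20) = mex{0,3,2,2,2} = 1
G(21) = mex{0,3,3,2,2} = 1

1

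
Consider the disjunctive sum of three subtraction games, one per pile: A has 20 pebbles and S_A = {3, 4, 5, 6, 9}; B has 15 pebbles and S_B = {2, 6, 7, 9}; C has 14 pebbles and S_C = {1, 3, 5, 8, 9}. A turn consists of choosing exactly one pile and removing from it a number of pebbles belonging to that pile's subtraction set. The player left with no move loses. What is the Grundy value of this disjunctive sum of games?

0

Pile A, S = {3, 4, 5, 6, 9}:
G(0) = 0
G(1) = mex{} = 0
G(2) = mex{} = 0
G(3) = mex{0} = 1
G(4) = mex{0,0} = 1
G(5) = mex{0,0,0} = 1
G(6) = mex{1,0,0,0} = 2
G(7) = mex{1,1,0,0} = 2
G(8) = mex{1,1,1,0} = 2
G(9) = mex{2,1,1,1,0} = 3
G(10) = mex{2,2,1,1,0} = 3
G(11) = mex{2,2,2,1,0} = 3
G(12) = mex{3,2,2,2,1} = 0
G(13) = mex{3,3,2,2,1} = 0
G(14) = mex{3,3,3,2,1} = 0
G(15) = mex{0,3,3,3,2} = 1
G(16) = mex{0,0,3,3,2} = 1
G(17) = mex{0,0,0,3,2} = 1
G(18) = mex{1,0,0,0,3} = 2
G(19) = mex{1,1,0,0,3} = 2
G(20) = mex{1,1,1,0,3} = 2
G_A(20) = 2.
Pile B, S = {2, 6, 7, 9}:
G(0) = 0
G(1) = mex{} = 0
G(2) = mex{0} = 1
G(3) = mex{0} = 1
G(4) = mex{1} = 0
G(5) = mex{1} = 0
G(6) = mex{0,0} = 1
G(7) = mex{0,0,0} = 1
G(8) = mex{1,1,0} = 2
G(9) = mex{1,1,1,0} = 2
G(10) = mex{2,0,1,0} = 3
G(11) = mex{2,0,0,1} = 3
G(12) = mex{3,1,0,1} = 2
G(13) = mex{3,1,1,0} = 2
G(14) = mex{2,2,1,0} = 3
G(15) = mex{2,2,2,1} = 0
G_B(15) = 0.
Pile C, S = {1, 3, 5, 8, 9}:
G(0) = 0
G(1) = mex{0} = 1
G(2) = mex{1} = 0
G(3) = mex{0,0} = 1
G(4) = mex{1,1} = 0
G(5) = mex{0,0,0} = 1
G(6) = mex{1,1,1} = 0
G(7) = mex{0,0,0} = 1
G(8) = mex{1,1,1,0} = 2
G(9) = mex{2,0,0,1,0} = 3
G(10) = mex{3,1,1,0,1} = 2
G(11) = mex{2,2,0,1,0} = 3
G(12) = mex{3,3,1,0,1} = 2
G(13) = mex{2,2,2,1,0} = 3
G(14) = mex{3,3,3,0,1} = 2
G_C(14) = 2.
Combined Grundy value = 2 ⊕ 0 ⊕ 2 = 0.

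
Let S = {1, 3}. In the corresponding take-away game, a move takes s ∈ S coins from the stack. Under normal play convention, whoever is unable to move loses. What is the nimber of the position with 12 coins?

n :  0  1  2  3  4  5  6  7  8  9 10 11 12
G :  0  1  0  1  0  1  0  1  0  1  0  1  0

0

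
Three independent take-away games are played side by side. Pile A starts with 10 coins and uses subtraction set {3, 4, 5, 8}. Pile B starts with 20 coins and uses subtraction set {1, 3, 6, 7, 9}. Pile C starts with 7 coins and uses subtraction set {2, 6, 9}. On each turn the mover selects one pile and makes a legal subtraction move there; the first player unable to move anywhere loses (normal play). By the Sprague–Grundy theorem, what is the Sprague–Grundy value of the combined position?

Pile A, S = {3, 4, 5, 8}:
G(0) = 0
G(1) = mex{} = 0
G(2) = mex{} = 0
G(3) = mex{0} = 1
G(4) = mex{0,0} = 1
G(5) = mex{0,0,0} = 1
G(6) = mex{1,0,0} = 2
G(7) = mex{1,1,0} = 2
G(8) = mex{1,1,1,0} = 2
G(9) = mex{2,1,1,0} = 3
G(10) = mex{2,2,1,0} = 3
G_A(10) = 3.
Pile B, S = {1, 3, 6, 7, 9}:
G(0) = 0
G(1) = mex{0} = 1
G(2) = mex{1} = 0
G(3) = mex{0,0} = 1
G(4) = mex{1,1} = 0
G(5) = mex{0,0} = 1
G(6) = mex{1,1,0} = 2
G(7) = mex{2,0,1,0} = 3
G(8) = mex{3,1,0,1} = 2
G(9) = mex{2,2,1,0,0} = 3
G(10) = mex{3,3,0,1,1} = 2
G(11) = mex{2,2,1,0,0} = 3
G(12) = mex{3,3,2,1,1} = 0
G(13) = mex{0,2,3,2,0} = 1
G(14) = mex{1,3,2,3,1} = 0
G(15) = mex{0,0,3,2,2} = 1
G(16) = mex{1,1,2,3,3} = 0
G(17) = mex{0,0,3,2,2} = 1
G(18) = mex{1,1,0,3,3} = 2
G(19) = mex{2,0,1,0,2} = 3
G(20) = mex{3,1,0,1,3} = 2
G_B(20) = 2.
Pile C, S = {2, 6, 9}:
G(0) = 0
G(1) = mex{} = 0
G(2) = mex{0} = 1
G(3) = mex{0} = 1
G(4) = mex{1} = 0
G(5) = mex{1} = 0
G(6) = mex{0,0} = 1
G(7) = mex{0,0} = 1
G_C(7) = 1.
Combined Grundy value = 3 ⊕ 2 ⊕ 1 = 0.

0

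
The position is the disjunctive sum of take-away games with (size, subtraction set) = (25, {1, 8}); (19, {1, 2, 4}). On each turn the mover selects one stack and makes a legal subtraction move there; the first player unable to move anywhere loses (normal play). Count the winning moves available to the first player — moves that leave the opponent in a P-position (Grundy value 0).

Stack A, S = {1, 8}:
G(0) = 0
G(1) = mex{0} = 1
G(2) = mex{1} = 0
G(3) = mex{0} = 1
G(4) = mex{1} = 0
G(5) = mex{0} = 1
G(6) = mex{1} = 0
G(7) = mex{0} = 1
G(8) = mex{1,0} = 2
G(9) = mex{2,1} = 0
G(10) = mex{0,0} = 1
G(11) = mex{1,1} = 0
G(12) = mex{0,0} = 1
G(13) = mex{1,1} = 0
G(14) = mex{0,0} = 1
G(15) = mex{1,1} = 0
G(16) = mex{0,2} = 1
G(17) = mex{1,0} = 2
G(18) = mex{2,1} = 0
G(19) = mex{0,0} = 1
G(20) = mex{1,1} = 0
G(21) = mex{0,0} = 1
G(22) = mex{1,1} = 0
G(23) = mex{0,0} = 1
G(24) = mex{1,1} = 0
G(25) = mex{0,2} = 1
G_A(25) = 1.
Stack B, S = {1, 2, 4}:
n :  0  1  2  3  4  5  6  7  8  9 10 11 12 13 14 15 16 17 18 19
G :  0  1  2  0  1  2  0  1  2  0  1  2  0  1  2  0  1  2  0  1
G_B(19) = 1.
Combined Grundy value = 1 ⊕ 1 = 0.
A winning move leaves total XOR = 0, i.e. changes one component's Grundy value g to g ⊕ X where X is the current total.
Stack A: target g' = 1⊕0 = 1, but every legal move changes the Grundy value (mex property), so 0 moves.
Stack B: target g' = 1⊕0 = 1, but every legal move changes the Grundy value (mex property), so 0 moves.

0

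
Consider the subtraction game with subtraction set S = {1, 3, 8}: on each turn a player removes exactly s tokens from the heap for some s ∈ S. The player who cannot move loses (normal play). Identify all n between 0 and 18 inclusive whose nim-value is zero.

0, 2, 4, 6, 11, 13, 15, 17

n :  0  1  2  3  4  5  6  7  8  9 10 11 12 13 14 15 16 17 18
G :  0  1  0  1  0  1  0  1  2  3  2  0  1  0  1  0  1  0  1
P-positions are exactly the n with G(n) = 0.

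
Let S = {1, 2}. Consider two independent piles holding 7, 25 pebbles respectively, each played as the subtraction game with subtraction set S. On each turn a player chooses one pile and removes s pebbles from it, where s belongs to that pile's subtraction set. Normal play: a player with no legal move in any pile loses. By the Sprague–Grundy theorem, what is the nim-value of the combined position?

All piles use S = {1, 2}:
n :  0  1  2  3  4  5  6  7  8  9 10 11 12 13 14 15 16 17 18 19 20 21 22 23 24 25
G :  0  1  2  0  1  2  0  1  2  0  1  2  0  1  2  0  1  2  0  1  2  0  1  2  0  1
Pile A: G(7) = 1.
Pile B: G(25) = 1.
Combined Grundy value = 1 ⊕ 1 = 0.

0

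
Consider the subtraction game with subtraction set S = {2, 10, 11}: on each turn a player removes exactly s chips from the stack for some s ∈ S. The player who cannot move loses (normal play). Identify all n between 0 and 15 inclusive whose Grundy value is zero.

0, 1, 4, 5, 8, 9, 13

G(0) = 0
G(1) = mex{} = 0
G(2) = mex{0} = 1
G(3) = mex{0} = 1
G(4) = mex{1} = 0
G(5) = mex{1} = 0
G(6) = mex{0} = 1
G(7) = mex{0} = 1
G(8) = mex{1} = 0
G(9) = mex{1} = 0
G(10) = mex{0,0} = 1
G(11) = mex{0,0,0} = 1
G(12) = mex{1,1,0} = 2
G(13) = mex{1,1,1} = 0
G(14) = mex{2,0,1} = 3
G(15) = mex{0,0,0} = 1
P-positions are exactly the n with G(n) = 0.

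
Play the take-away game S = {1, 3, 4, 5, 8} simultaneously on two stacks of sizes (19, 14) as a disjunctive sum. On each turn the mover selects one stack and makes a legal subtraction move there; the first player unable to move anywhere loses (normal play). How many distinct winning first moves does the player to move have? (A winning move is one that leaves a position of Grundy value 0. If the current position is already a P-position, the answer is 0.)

3

All stacks use S = {1, 3, 4, 5, 8}:
n :  0  1  2  3  4  5  6  7  8  9 10 11 12 13 14 15 16 17 18 19
G :  0  1  0  1  2  3  2  3  4  0  1  0  1  2  3  2  3  4  0  1
Stack A: G(19) = 1.
Stack B: G(14) = 3.
Combined Grundy value = 1 ⊕ 3 = 2.
A winning move leaves total XOR = 0, i.e. changes one component's Grundy value g to g ⊕ X where X is the current total.
Stack A: need g' = 1⊕2 = 3. Options: 19−1→G=0, 19−3→G=3, 19−4→G=2, 19−5→G=3, 19−8→G=0. Hits: 2.
Stack B: need g' = 3⊕2 = 1. Options: 14−1→G=2, 14−3→G=0, 14−4→G=1, 14−5→G=0, 14−8→G=2. Hits: 1.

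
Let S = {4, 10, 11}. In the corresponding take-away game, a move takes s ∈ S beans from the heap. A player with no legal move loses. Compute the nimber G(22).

n :  0  1  2  3  4  5  6  7  8  9 10 11 12 13 14 15 16 17 18 19 20 21 22
G :  0  0  0  0  1  1  1  1  0  0  2  2  1  1  3  0  0  0  2  1  1  1  0

0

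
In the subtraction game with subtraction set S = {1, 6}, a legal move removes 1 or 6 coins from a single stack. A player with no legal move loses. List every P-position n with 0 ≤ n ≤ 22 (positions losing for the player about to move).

0, 2, 4, 7, 9, 11, 14, 16, 18, 21

G(0) = 0
G(1) = mex{0} = 1
G(2) = mex{1} = 0
G(3) = mex{0} = 1
G(4) = mex{1} = 0
G(5) = mex{0} = 1
G(6) = mex{1,0} = 2
G(7) = mex{2,1} = 0
G(8) = mex{0,0} = 1
G(9) = mex{1,1} = 0
G(10) = mex{0,0} = 1
G(11) = mex{1,1} = 0
G(12) = mex{0,2} = 1
G(13) = mex{1,0} = 2
G(14) = mex{2,1} = 0
G(15) = mex{0,0} = 1
G(16) = mex{1,1} = 0
G(17) = mex{0,0} = 1
G(18) = mex{1,1} = 0
G(19) = mex{0,2} = 1
G(20) = mex{1,0} = 2
G(21) = mex{2,1} = 0
G(22) = mex{0,0} = 1
P-positions are exactly the n with G(n) = 0.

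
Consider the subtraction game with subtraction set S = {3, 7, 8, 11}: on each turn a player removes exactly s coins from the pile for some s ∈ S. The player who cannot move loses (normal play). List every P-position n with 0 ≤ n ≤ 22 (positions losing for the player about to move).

0, 1, 2, 6, 15, 16, 20, 21

n :  0  1  2  3  4  5  6  7  8  9 10 11 12 13 14 15 16 17 18 19 20 21 22
G :  0  0  0  1  1  1  0  2  2  1  3  3  2  2  4  0  0  2  1  1  0  0  2
P-positions are exactly the n with G(n) = 0.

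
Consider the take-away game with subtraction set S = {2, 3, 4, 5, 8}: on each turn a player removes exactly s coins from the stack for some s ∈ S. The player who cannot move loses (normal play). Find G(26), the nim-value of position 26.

0

n :  0  1  2  3  4  5  6  7  8  9 10 11 12 13 14 15 16 17 18 19 20 21 22 23 24 25 26
G :  0  0  1  1  2  2  3  0  4  1  5  2  3  0  0  1  1  2  2  3  0  4  1  5  2  3  0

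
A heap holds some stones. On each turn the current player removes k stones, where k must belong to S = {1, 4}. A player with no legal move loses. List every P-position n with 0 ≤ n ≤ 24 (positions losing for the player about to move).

n :  0  1  2  3  4  5  6  7  8  9 10 11 12 13 14 15 16 17 18 19 20 21 22 23 24
G :  0  1  0  1  2  0  1  0  1  2  0  1  0  1  2  0  1  0  1  2  0  1  0  1  2
P-positions are exactly the n with G(n) = 0.

0, 2, 5, 7, 10, 12, 15, 17, 20, 22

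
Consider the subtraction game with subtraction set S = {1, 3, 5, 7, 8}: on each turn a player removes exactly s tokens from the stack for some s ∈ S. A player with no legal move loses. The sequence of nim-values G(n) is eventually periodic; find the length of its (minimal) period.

G(0) = 0
G(1) = mex{0} = 1
G(2) = mex{1} = 0
G(3) = mex{0,0} = 1
G(4) = mex{1,1} = 0
G(5) = mex{0,0,0} = 1
G(6) = mex{1,1,1} = 0
G(7) = mex{0,0,0,0} = 1
G(8) = mex{1,1,1,1,0} = 2
G(9) = mex{2,0,0,0,1} = 3
G(10) = mex{3,1,1,1,0} = 2
G(11) = mex{2,2,0,0,1} = 3
G(12) = mex{3,3,1,1,0} = 2
G(13) = mex{2,2,2,0,1} = 3
G(14) = mex{3,3,3,1,0} = 2
G(15) = mex{2,2,2,2,1} = 0
G(16) = mex{0,3,3,3,2} = 1
G(17) = mex{1,2,2,2,3} = 0
G(18) = mex{0,0,3,3,2} = 1
G(19) = mex{1,1,2,2,3} = 0
G(20) = mex{0,0,0,3,2} = 1
G(21) = mex{1,1,1,2,3} = 0
G(22) = mex{0,0,0,0,2} = 1
G(23) = mex{1,1,1,1,0} = 2
G(24) = mex{2,0,0,0,1} = 3
G(25) = mex{3,1,1,1,0} = 2
G(26) = mex{2,2,0,0,1} = 3
G(27) = mex{3,3,1,1,0} = 2
G(28) = mex{2,2,2,0,1} = 3
G(29) = mex{3,3,3,1,0} = 2
G(30) = mex{2,2,2,2,1} = 0
G(31) = mex{0,3,3,3,2} = 1
G(n+15) = G(n) holds for n = 0,…,7 (a full window of length max(S) = 8), so the sequence is purely periodic with period 15.

15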